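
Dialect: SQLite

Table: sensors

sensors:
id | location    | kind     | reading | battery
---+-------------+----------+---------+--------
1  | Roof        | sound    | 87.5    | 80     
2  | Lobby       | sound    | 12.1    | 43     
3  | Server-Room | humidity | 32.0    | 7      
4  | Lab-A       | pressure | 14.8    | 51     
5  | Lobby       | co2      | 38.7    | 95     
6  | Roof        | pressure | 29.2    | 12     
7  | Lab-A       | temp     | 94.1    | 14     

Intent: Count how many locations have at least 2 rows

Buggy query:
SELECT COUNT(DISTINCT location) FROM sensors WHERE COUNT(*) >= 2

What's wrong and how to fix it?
Bug: COUNT(*) cannot appear in WHERE; the per-group count doesn't exist yet

Fix: Group first with HAVING COUNT(*) >= 2, then COUNT the resulting groups

Corrected query:
SELECT COUNT(*) FROM (SELECT location FROM sensors GROUP BY location HAVING COUNT(*) >= 2)

Result:
COUNT(*)
--------
3       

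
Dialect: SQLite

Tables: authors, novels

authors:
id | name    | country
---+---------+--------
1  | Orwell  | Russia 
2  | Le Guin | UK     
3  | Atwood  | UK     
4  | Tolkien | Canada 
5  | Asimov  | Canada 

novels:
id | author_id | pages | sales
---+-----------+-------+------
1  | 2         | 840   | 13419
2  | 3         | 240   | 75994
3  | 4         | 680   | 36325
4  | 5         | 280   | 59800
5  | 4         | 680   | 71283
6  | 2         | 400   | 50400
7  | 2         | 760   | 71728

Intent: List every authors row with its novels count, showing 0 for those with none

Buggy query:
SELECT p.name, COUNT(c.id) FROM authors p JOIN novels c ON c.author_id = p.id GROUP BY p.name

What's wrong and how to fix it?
Bug: An inner join excludes parents with zero children

Fix: Use LEFT JOIN so parents without children still appear (COUNT(c.id) gives 0)

Corrected query:
SELECT p.name, COUNT(c.id) FROM authors p LEFT JOIN novels c ON c.author_id = p.id GROUP BY p.name

Result:
name    | COUNT(c.id)
--------+------------
Asimov  | 1          
Atwood  | 1          
Le Guin | 3          
Orwell  | 0          
Tolkien | 2          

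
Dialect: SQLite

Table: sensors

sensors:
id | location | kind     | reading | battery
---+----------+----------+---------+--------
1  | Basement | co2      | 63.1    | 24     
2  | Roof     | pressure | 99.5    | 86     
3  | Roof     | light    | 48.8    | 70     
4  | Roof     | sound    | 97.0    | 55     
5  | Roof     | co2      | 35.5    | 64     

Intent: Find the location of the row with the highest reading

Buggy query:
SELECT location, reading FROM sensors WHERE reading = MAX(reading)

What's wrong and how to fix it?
Bug: MAX(reading) is an aggregate and cannot be used directly in WHERE

Fix: Use a subquery: WHERE reading = (SELECT MAX(reading) FROM sensors)

Corrected query:
SELECT location, reading FROM sensors WHERE reading = (SELECT MAX(reading) FROM sensors)

Result:
location | reading
---------+--------
Roof     | 99.5   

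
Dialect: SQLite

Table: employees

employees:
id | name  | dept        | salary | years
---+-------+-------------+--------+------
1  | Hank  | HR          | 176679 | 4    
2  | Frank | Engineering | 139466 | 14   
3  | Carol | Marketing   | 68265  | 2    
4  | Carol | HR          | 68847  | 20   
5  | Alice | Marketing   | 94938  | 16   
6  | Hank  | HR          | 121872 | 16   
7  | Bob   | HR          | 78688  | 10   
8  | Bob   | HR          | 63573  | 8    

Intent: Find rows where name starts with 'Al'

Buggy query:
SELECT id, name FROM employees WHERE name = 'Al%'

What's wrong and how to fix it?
Bug: '=' compares the literal string including the % character; pattern matching needs LIKE

Fix: Replace '=' with LIKE so 'Al%' is treated as a pattern

Corrected query:
SELECT id, name FROM employees WHERE name LIKE 'Al%'

Result:
id | name 
---+------
5  | Alice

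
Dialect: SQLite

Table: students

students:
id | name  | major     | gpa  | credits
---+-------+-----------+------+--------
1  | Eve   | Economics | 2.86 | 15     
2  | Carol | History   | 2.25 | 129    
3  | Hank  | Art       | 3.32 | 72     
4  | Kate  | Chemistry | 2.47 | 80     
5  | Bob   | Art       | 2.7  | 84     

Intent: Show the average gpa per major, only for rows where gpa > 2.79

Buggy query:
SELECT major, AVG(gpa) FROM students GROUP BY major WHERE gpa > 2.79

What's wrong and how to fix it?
Bug: Row-level WHERE must come before GROUP BY in the clause order

Fix: Move the WHERE clause before GROUP BY

Corrected query:
SELECT major, AVG(gpa) FROM students WHERE gpa > 2.79 GROUP BY major

Result:
major     | AVG(gpa)
----------+---------
Art       | 3.32    
Economics | 2.86    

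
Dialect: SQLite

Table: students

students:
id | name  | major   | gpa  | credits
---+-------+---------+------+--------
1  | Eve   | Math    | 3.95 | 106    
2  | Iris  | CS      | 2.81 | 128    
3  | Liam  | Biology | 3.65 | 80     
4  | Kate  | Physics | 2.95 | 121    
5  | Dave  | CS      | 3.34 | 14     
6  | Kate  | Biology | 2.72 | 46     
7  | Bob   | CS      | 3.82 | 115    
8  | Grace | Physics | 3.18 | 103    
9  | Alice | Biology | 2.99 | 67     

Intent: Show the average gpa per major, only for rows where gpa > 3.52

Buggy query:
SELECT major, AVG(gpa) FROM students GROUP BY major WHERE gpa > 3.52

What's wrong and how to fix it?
Bug: WHERE cannot follow GROUP BY

Fix: Move the WHERE clause before GROUP BY

Corrected query:
SELECT major, AVG(gpa) FROM students WHERE gpa > 3.52 GROUP BY major

Result:
major   | AVG(gpa)
--------+---------
Biology | 3.65    
CS      | 3.82    
Math    | 3.95    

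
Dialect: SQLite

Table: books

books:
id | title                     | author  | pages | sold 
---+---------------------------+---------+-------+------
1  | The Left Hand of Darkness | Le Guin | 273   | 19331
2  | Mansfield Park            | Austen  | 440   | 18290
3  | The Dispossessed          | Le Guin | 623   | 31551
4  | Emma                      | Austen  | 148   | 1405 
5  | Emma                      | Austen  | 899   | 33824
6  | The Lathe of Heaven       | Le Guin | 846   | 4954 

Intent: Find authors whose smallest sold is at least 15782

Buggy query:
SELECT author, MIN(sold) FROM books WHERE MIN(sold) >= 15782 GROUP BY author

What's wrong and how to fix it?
Bug: MIN() in WHERE is a misuse of aggregate

Fix: Use HAVING for the per-group MIN condition

Corrected query:
SELECT author, MIN(sold) FROM books GROUP BY author HAVING MIN(sold) >= 15782

Result:
(no rows)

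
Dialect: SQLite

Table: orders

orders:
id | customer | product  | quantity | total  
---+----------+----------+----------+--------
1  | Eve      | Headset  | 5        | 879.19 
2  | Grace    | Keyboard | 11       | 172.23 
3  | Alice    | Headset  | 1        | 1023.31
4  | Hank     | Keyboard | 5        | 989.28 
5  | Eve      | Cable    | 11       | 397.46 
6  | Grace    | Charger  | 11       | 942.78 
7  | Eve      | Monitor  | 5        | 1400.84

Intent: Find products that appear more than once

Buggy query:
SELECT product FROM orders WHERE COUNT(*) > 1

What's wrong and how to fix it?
Bug: WHERE can't reference COUNT(*); aggregates are computed after WHERE

Fix: GROUP BY product, then filter groups with HAVING COUNT(*) > 1

Corrected query:
SELECT product FROM orders GROUP BY product HAVING COUNT(*) > 1

Result:
product 
--------
Headset 
Keyboard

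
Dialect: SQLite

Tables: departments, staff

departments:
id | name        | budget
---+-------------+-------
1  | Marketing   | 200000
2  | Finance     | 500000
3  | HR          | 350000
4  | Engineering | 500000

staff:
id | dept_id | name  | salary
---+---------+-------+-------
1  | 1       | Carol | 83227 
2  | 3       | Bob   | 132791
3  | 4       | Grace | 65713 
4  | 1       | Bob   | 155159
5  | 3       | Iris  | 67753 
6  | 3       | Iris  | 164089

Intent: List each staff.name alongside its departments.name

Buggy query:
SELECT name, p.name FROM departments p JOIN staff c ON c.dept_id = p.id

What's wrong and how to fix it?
Bug: Both tables have a 'name' column; the unqualified reference is ambiguous

Fix: Qualify the column with its table alias (c.name)

Corrected query:
SELECT c.name, p.name FROM departments p JOIN staff c ON c.dept_id = p.id

Result:
name  | name       
------+------------
Carol | Marketing  
Bob   | HR         
Grace | Engineering
Bob   | Marketing  
Iris  | HR         
Iris  | HR         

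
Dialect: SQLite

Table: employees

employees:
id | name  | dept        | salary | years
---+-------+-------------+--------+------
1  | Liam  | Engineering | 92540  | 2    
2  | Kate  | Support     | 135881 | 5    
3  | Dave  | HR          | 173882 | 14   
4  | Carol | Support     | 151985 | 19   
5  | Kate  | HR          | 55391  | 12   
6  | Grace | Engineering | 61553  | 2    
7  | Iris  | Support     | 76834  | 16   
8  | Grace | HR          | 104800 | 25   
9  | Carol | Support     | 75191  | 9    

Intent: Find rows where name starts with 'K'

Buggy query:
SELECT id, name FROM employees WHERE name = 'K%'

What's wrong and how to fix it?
Bug: Wildcards only work with LIKE; '=' treats '%' as a literal character

Fix: Use LIKE for wildcard pattern matching

Corrected query:
SELECT id, name FROM employees WHERE name LIKE 'K%'

Result:
id | name
---+-----
2  | Kate
5  | Kate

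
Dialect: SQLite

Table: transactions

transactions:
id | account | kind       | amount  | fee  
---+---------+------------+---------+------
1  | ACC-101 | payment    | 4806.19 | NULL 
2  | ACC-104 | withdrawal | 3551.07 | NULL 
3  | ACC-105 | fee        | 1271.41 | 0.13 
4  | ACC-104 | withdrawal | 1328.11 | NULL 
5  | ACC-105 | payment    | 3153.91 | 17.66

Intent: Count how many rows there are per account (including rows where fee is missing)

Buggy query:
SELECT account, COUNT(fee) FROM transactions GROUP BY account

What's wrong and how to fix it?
Bug: COUNT(fee) skips NULLs, so groups with missing fee are undercounted

Fix: Use COUNT(*) to count all rows regardless of NULL

Corrected query:
SELECT account, COUNT(*) FROM transactions GROUP BY account

Result:
account | COUNT(*)
--------+---------
ACC-101 | 1       
ACC-104 | 2       
ACC-105 | 2       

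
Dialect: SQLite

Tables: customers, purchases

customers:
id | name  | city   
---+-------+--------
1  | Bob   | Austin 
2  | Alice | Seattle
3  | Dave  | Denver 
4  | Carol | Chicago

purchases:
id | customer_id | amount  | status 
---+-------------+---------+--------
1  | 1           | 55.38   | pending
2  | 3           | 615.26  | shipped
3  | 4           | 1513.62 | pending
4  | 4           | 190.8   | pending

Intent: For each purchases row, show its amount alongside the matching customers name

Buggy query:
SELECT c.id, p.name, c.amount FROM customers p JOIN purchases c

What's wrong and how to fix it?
Bug: JOIN with no ON clause produces a cartesian product; every purchases row pairs with every customers row

Fix: Add ON c.customer_id = p.id to the JOIN

Corrected query:
SELECT c.id, p.name, c.amount FROM customers p JOIN purchases c ON c.customer_id = p.id

Result:
id | name  | amount 
---+-------+--------
1  | Bob   | 55.38  
2  | Dave  | 615.26 
3  | Carol | 1513.62
4  | Carol | 190.8  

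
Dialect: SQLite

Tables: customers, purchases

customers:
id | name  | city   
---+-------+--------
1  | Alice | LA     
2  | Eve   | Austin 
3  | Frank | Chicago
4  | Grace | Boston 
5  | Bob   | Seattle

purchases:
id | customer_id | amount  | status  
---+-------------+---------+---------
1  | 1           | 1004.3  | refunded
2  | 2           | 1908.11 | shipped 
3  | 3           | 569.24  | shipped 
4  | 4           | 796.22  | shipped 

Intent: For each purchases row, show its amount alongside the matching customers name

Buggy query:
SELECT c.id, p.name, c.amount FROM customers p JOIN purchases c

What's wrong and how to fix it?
Bug: Missing join condition: each purchases row is matched to all customers rows instead of just its own

Fix: Add ON c.customer_id = p.id to the JOIN

Corrected query:
SELECT c.id, p.name, c.amount FROM customers p JOIN purchases c ON c.customer_id = p.id

Result:
id | name  | amount 
---+-------+--------
1  | Alice | 1004.3 
2  | Eve   | 1908.11
3  | Frank | 569.24 
4  | Grace | 796.22 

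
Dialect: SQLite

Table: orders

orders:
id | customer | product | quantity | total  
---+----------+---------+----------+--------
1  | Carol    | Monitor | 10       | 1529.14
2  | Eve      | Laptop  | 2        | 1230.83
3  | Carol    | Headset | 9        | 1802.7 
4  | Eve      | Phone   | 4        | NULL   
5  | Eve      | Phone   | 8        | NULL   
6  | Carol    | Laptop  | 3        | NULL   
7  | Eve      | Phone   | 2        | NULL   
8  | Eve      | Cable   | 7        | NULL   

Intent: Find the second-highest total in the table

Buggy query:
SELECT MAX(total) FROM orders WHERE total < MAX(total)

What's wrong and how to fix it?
Bug: MAX(total) on the right of the comparison is an aggregate-in-WHERE error

Fix: Compute the overall MAX in a subquery, then take MAX of rows below it

Corrected query:
SELECT MAX(total) FROM orders WHERE total < (SELECT MAX(total) FROM orders)

Result:
MAX(total)
----------
1529.14   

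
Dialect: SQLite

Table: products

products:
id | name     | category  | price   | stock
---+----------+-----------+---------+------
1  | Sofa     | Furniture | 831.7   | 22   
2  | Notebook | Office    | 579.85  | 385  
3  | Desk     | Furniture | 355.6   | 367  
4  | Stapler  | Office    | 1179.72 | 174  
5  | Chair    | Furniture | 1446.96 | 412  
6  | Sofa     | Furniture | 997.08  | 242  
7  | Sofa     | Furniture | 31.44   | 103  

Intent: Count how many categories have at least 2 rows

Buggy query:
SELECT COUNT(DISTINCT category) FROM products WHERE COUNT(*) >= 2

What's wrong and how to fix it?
Bug: COUNT(*) cannot appear in WHERE; the per-group count doesn't exist yet

Fix: Group first with HAVING COUNT(*) >= 2, then COUNT the resulting groups

Corrected query:
SELECT COUNT(*) FROM (SELECT category FROM products GROUP BY category HAVING COUNT(*) >= 2)

Result:
COUNT(*)
--------
2       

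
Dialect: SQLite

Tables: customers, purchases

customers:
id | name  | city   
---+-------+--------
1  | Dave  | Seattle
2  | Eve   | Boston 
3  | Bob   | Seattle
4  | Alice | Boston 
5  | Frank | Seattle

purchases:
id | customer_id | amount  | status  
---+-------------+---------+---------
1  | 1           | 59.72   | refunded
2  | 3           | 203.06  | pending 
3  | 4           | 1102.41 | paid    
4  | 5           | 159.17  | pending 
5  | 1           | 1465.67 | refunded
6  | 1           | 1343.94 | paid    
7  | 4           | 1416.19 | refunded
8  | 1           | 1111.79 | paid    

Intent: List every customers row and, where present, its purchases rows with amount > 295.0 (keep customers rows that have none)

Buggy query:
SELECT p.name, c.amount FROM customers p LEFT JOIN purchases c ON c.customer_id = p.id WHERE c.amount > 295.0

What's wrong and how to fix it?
Bug: Filtering c.amount in WHERE discards the NULL rows produced by LEFT JOIN, turning it into an inner join

Fix: Move the right-table condition into the ON clause so unmatched parents are kept

Corrected query:
SELECT p.name, c.amount FROM customers p LEFT JOIN purchases c ON c.customer_id = p.id AND c.amount > 295.0

Result:
name  | amount 
------+--------
Dave  | 1111.79
Dave  | 1343.94
Dave  | 1465.67
Eve   | NULL   
Bob   | NULL   
Alice | 1102.41
Alice | 1416.19
Frank | NULL   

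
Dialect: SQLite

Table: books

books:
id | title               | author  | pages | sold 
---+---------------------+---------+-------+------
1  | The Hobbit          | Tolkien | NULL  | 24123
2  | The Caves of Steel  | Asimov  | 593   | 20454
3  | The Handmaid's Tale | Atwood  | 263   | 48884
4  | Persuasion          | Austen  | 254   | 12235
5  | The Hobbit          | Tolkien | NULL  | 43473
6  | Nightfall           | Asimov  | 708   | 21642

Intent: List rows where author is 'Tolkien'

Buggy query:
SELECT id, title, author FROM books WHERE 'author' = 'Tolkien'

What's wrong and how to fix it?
Bug: 'author' in single quotes is a string literal, not the column; the comparison is literal-vs-literal and never true

Fix: Remove the quotes around the column name (or use double quotes for an identifier)

Corrected query:
SELECT id, title, author FROM books WHERE author = 'Tolkien'

Result:
id | title      | author 
---+------------+--------
1  | The Hobbit | Tolkien
5  | The Hobbit | Tolkien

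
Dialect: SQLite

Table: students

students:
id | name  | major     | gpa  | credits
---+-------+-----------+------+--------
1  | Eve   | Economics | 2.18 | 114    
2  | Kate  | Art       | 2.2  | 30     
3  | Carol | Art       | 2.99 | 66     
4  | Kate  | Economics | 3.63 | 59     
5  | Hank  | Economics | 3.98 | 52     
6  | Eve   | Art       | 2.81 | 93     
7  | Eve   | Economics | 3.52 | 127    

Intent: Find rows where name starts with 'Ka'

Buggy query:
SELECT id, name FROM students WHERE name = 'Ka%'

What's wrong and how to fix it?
Bug: Wildcards only work with LIKE; '=' treats '%' as a literal character

Fix: Replace '=' with LIKE so 'Ka%' is treated as a pattern

Corrected query:
SELECT id, name FROM students WHERE name LIKE 'Ka%'

Result:
id | name
---+-----
2  | Kate
4  | Kate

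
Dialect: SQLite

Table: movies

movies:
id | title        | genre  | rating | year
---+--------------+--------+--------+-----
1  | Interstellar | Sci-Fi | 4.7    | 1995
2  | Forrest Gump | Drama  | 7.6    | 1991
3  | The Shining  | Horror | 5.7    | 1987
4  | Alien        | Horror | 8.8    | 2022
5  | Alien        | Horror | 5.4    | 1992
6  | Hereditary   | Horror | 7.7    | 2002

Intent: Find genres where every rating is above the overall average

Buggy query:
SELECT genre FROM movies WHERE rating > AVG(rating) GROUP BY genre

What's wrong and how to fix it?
Bug: AVG() is an aggregate; it can't sit directly in WHERE

Fix: Compute the overall average in a scalar subquery and compare each group's MIN against it in HAVING

Corrected query:
SELECT genre FROM movies GROUP BY genre HAVING MIN(rating) > (SELECT AVG(rating) FROM movies)

Result:
genre
-----
Drama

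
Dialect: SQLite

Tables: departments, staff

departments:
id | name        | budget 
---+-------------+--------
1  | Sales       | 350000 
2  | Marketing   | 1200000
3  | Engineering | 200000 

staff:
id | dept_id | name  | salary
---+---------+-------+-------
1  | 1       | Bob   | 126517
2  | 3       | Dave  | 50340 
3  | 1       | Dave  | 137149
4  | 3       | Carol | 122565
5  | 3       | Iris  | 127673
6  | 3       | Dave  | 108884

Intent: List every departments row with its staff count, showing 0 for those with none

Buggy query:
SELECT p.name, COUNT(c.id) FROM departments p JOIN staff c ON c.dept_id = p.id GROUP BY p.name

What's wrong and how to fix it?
Bug: An inner join excludes parents with zero children

Fix: Use LEFT JOIN so parents without children still appear (COUNT(c.id) gives 0)

Corrected query:
SELECT p.name, COUNT(c.id) FROM departments p LEFT JOIN staff c ON c.dept_id = p.id GROUP BY p.name

Result:
name        | COUNT(c.id)
------------+------------
Engineering | 4          
Marketing   | 0          
Sales       | 2          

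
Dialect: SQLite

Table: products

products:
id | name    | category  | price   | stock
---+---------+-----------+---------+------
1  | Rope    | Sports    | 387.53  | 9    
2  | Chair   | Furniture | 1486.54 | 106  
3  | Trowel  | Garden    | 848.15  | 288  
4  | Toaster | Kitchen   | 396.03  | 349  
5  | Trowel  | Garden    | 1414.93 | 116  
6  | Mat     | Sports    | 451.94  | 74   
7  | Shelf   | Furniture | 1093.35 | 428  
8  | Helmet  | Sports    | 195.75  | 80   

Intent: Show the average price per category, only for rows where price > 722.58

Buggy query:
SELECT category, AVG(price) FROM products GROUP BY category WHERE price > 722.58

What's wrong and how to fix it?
Bug: Row-level WHERE must come before GROUP BY in the clause order

Fix: Place WHERE between FROM and GROUP BY

Corrected query:
SELECT category, AVG(price) FROM products WHERE price > 722.58 GROUP BY category

Result:
category  | AVG(price)
----------+-----------
Furniture | 1289.945  
Garden    | 1131.54   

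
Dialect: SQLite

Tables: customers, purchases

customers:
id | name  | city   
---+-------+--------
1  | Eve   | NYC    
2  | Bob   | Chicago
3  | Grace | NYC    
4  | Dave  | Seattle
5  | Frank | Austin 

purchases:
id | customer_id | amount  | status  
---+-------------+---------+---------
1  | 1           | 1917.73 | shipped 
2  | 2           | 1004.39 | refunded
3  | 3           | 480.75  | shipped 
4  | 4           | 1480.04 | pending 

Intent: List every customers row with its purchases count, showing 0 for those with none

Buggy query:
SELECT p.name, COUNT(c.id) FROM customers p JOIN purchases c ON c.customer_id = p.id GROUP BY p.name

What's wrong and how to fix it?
Bug: INNER JOIN drops customers rows that have no matching purchases rows

Fix: Switch to LEFT JOIN to retain unmatched parent rows

Corrected query:
SELECT p.name, COUNT(c.id) FROM customers p LEFT JOIN purchases c ON c.customer_id = p.id GROUP BY p.name

Result:
name  | COUNT(c.id)
------+------------
Bob   | 1          
Dave  | 1          
Eve   | 1          
Frank | 0          
Grace | 1          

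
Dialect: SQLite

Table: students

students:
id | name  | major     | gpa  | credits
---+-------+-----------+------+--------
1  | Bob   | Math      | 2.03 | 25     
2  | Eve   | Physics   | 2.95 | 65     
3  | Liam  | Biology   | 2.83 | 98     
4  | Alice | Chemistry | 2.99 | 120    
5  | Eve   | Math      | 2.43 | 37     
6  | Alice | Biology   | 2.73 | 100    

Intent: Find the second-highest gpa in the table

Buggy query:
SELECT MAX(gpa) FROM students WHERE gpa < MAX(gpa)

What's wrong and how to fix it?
Bug: The inner MAX is an aggregate inside WHERE, which is not allowed

Fix: Put the inner MAX in a scalar subquery

Corrected query:
SELECT MAX(gpa) FROM students WHERE gpa < (SELECT MAX(gpa) FROM students)

Result:
MAX(gpa)
--------
2.95    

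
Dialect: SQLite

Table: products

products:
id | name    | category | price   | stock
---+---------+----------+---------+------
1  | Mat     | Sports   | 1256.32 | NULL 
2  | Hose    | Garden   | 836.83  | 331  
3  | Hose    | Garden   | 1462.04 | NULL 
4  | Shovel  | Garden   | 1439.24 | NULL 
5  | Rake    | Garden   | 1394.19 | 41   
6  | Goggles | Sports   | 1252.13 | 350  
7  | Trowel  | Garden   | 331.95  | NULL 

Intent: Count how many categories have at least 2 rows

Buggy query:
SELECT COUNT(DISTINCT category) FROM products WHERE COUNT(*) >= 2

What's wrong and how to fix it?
Bug: COUNT(*) cannot appear in WHERE; the per-group count doesn't exist yet

Fix: Group first with HAVING COUNT(*) >= 2, then COUNT the resulting groups

Corrected query:
SELECT COUNT(*) FROM (SELECT category FROM products GROUP BY category HAVING COUNT(*) >= 2)

Result:
COUNT(*)
--------
2       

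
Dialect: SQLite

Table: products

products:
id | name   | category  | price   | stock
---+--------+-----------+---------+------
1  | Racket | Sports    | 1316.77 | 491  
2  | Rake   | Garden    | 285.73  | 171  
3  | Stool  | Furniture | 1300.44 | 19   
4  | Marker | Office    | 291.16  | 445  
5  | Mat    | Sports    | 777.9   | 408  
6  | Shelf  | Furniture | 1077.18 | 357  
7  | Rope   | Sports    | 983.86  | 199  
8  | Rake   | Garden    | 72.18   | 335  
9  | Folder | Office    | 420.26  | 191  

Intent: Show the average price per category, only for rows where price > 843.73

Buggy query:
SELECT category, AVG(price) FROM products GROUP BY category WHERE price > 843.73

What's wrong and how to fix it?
Bug: WHERE cannot follow GROUP BY

Fix: Move the WHERE clause before GROUP BY

Corrected query:
SELECT category, AVG(price) FROM products WHERE price > 843.73 GROUP BY category

Result:
category  | AVG(price)
----------+-----------
Furniture | 1188.81   
Sports    | 1150.315  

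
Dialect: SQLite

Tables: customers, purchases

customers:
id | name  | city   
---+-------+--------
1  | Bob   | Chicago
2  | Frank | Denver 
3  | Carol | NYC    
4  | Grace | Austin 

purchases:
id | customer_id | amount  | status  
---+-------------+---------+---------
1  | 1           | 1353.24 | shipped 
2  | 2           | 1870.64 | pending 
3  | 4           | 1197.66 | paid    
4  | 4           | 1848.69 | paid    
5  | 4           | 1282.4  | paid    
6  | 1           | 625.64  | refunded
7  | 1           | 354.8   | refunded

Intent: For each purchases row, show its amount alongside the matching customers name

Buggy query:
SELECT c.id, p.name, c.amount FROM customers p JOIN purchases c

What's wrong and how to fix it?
Bug: Missing join condition: each purchases row is matched to all customers rows instead of just its own

Fix: Add ON c.customer_id = p.id to the JOIN

Corrected query:
SELECT c.id, p.name, c.amount FROM customers p JOIN purchases c ON c.customer_id = p.id

Result:
id | name  | amount 
---+-------+--------
1  | Bob   | 1353.24
2  | Frank | 1870.64
3  | Grace | 1197.66
4  | Grace | 1848.69
5  | Grace | 1282.4 
6  | Bob   | 625.64 
7  | Bob   | 354.8  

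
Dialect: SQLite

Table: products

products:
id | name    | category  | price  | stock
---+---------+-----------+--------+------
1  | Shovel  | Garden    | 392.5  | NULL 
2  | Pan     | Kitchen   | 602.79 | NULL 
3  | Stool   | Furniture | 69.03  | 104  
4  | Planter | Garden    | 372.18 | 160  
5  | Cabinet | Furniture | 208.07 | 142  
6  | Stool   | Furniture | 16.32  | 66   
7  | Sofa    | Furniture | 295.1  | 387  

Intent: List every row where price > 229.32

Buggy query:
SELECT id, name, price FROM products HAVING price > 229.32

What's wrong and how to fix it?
Bug: This is a non-aggregate query (no GROUP BY, no aggregates), so in SQLite the HAVING clause is invalid here; a row-level condition belongs in WHERE

Fix: Replace HAVING with WHERE since the condition applies to individual rows

Corrected query:
SELECT id, name, price FROM products WHERE price > 229.32

Result:
id | name    | price 
---+---------+-------
1  | Shovel  | 392.5 
2  | Pan     | 602.79
4  | Planter | 372.18
7  | Sofa    | 295.1 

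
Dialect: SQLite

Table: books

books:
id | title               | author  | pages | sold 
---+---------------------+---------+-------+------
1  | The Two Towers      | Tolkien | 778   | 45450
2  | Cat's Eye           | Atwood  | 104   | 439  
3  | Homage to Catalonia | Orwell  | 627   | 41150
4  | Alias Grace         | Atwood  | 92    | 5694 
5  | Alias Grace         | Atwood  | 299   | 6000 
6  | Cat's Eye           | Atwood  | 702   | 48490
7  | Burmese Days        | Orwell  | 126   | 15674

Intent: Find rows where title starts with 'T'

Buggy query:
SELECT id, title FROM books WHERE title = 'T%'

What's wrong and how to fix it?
Bug: Wildcards only work with LIKE; '=' treats '%' as a literal character

Fix: Use LIKE for wildcard pattern matching

Corrected query:
SELECT id, title FROM books WHERE title LIKE 'T%'

Result:
id | title         
---+---------------
1  | The Two Towers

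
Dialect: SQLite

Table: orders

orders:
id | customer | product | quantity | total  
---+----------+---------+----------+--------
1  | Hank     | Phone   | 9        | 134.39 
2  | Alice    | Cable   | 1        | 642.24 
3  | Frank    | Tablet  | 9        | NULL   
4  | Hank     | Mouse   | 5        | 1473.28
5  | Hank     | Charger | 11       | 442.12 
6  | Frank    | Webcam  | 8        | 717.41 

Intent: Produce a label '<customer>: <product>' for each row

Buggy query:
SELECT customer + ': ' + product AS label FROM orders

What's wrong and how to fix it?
Bug: SQLite uses || for string concatenation; + coerces text to numbers (yielding 0)

Fix: Replace + with || to concatenate text

Corrected query:
SELECT customer || ': ' || product AS label FROM orders

Result:
label        
-------------
Hank: Phone  
Alice: Cable 
Frank: Tablet
Hank: Mouse  
Hank: Charger
Frank: Webcam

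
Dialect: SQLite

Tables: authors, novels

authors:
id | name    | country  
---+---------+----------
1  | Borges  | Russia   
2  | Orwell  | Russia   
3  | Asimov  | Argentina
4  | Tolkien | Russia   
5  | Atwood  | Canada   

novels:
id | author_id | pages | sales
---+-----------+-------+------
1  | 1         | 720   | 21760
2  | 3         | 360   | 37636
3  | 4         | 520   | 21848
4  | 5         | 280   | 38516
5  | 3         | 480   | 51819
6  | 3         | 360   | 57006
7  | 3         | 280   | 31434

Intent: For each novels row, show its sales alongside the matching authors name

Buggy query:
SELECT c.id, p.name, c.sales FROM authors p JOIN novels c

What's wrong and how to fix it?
Bug: JOIN with no ON clause produces a cartesian product; every novels row pairs with every authors row

Fix: Add ON c.author_id = p.id to the JOIN

Corrected query:
SELECT c.id, p.name, c.sales FROM authors p JOIN novels c ON c.author_id = p.id

Result:
id | name    | sales
---+---------+------
1  | Borges  | 21760
2  | Asimov  | 37636
3  | Tolkien | 21848
4  | Atwood  | 38516
5  | Asimov  | 51819
6  | Asimov  | 57006
7  | Asimov  | 31434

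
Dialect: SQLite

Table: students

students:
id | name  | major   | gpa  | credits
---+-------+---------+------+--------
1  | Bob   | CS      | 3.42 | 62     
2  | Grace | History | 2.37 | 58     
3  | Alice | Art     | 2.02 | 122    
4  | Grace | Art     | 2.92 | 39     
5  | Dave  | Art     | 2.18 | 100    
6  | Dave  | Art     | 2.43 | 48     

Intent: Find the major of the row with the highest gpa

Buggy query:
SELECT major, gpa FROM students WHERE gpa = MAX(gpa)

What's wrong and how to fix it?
Bug: WHERE is evaluated per row; an aggregate over the whole table isn't defined there

Fix: Use a subquery: WHERE gpa = (SELECT MAX(gpa) FROM students)

Corrected query:
SELECT major, gpa FROM students WHERE gpa = (SELECT MAX(gpa) FROM students)

Result:
major | gpa 
------+-----
CS    | 3.42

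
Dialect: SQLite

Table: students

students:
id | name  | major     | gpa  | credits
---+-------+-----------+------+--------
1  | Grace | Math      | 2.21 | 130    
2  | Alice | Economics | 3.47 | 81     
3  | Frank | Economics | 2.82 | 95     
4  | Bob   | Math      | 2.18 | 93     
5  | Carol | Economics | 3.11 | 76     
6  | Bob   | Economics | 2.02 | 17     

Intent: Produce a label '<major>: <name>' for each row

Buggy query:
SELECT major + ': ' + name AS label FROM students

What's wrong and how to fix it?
Bug: SQLite uses || for string concatenation; + coerces text to numbers (yielding 0)

Fix: Replace + with || to concatenate text

Corrected query:
SELECT major || ': ' || name AS label FROM students

Result:
label           
----------------
Math: Grace     
Economics: Alice
Economics: Frank
Math: Bob       
Economics: Carol
Economics: Bob  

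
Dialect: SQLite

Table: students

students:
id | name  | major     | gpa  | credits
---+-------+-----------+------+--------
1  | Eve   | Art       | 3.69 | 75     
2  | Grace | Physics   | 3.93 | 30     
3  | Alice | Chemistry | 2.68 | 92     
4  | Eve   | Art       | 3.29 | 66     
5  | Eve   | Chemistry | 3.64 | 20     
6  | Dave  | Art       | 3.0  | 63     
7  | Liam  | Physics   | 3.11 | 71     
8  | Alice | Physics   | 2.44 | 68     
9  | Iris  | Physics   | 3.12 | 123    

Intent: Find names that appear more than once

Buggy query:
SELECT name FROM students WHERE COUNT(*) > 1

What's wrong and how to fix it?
Bug: COUNT(*) is an aggregate and cannot be used in WHERE

Fix: Group first, then use HAVING for the count condition

Corrected query:
SELECT name FROM students GROUP BY name HAVING COUNT(*) > 1

Result:
name 
-----
Alice
Eve  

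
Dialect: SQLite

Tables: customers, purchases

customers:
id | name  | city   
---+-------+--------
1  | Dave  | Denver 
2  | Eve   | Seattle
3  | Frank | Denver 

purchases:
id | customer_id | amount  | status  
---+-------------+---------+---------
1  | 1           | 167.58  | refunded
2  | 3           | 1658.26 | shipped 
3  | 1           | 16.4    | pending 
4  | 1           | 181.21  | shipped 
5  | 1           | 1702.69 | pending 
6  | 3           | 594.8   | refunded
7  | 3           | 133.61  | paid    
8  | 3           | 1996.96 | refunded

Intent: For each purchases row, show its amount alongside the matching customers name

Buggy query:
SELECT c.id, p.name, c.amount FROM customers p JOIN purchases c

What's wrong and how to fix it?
Bug: JOIN with no ON clause produces a cartesian product; every purchases row pairs with every customers row

Fix: Add ON c.customer_id = p.id to the JOIN

Corrected query:
SELECT c.id, p.name, c.amount FROM customers p JOIN purchases c ON c.customer_id = p.id

Result:
id | name  | amount 
---+-------+--------
1  | Dave  | 167.58 
2  | Frank | 1658.26
3  | Dave  | 16.4   
4  | Dave  | 181.21 
5  | Dave  | 1702.69
6  | Frank | 594.8  
7  | Frank | 133.61 
8  | Frank | 1996.96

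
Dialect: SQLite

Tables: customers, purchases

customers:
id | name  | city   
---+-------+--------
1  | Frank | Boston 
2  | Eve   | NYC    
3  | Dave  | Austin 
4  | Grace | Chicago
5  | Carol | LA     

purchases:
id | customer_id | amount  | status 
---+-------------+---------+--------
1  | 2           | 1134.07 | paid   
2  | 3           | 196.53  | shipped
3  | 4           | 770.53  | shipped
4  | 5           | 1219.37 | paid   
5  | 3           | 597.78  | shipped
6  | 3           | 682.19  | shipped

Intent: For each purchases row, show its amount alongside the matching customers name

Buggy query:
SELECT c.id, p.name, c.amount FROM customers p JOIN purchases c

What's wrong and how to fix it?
Bug: JOIN with no ON clause produces a cartesian product; every purchases row pairs with every customers row

Fix: Specify the join condition linking the foreign key to the parent id

Corrected query:
SELECT c.id, p.name, c.amount FROM customers p JOIN purchases c ON c.customer_id = p.id

Result:
id | name  | amount 
---+-------+--------
1  | Eve   | 1134.07
2  | Dave  | 196.53 
3  | Grace | 770.53 
4  | Carol | 1219.37
5  | Dave  | 597.78 
6  | Dave  | 682.19 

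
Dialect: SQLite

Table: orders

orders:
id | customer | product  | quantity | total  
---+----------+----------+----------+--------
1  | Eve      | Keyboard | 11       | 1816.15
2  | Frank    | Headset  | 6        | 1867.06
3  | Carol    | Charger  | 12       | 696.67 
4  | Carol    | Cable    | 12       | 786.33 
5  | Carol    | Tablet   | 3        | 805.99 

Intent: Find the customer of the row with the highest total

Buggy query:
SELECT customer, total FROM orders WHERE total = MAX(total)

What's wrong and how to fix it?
Bug: MAX(total) is an aggregate and cannot be used directly in WHERE

Fix: Use a subquery: WHERE total = (SELECT MAX(total) FROM orders)

Corrected query:
SELECT customer, total FROM orders WHERE total = (SELECT MAX(total) FROM orders)

Result:
customer | total  
---------+--------
Frank    | 1867.06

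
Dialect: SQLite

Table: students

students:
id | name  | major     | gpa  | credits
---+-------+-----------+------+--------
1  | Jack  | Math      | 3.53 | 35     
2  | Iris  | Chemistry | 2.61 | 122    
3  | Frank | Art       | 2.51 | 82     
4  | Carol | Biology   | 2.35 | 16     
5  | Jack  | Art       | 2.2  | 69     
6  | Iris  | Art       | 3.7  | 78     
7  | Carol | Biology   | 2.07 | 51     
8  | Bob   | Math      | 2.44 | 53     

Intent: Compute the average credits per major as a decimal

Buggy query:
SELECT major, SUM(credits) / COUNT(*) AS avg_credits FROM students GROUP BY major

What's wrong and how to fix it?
Bug: Both operands are integers, so '/' performs integer division and truncates

Fix: Cast one side to REAL so the division keeps the fractional part

Corrected query:
SELECT major, SUM(credits) * 1.0 / COUNT(*) AS avg_credits FROM students GROUP BY major

Result:
major     | avg_credits
----------+------------
Art       | 76.333333  
Biology   | 33.5       
Chemistry | 122        
Math      | 44         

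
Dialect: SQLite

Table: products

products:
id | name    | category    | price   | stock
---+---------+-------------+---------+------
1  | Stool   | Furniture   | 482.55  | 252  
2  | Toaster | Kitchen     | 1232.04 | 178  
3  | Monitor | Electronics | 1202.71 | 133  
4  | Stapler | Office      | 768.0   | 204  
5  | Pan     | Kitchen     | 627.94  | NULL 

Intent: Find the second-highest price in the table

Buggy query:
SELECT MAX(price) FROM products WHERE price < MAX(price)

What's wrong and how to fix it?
Bug: MAX(price) on the right of the comparison is an aggregate-in-WHERE error

Fix: Put the inner MAX in a scalar subquery

Corrected query:
SELECT MAX(price) FROM products WHERE price < (SELECT MAX(price) FROM products)

Result:
MAX(price)
----------
1202.71   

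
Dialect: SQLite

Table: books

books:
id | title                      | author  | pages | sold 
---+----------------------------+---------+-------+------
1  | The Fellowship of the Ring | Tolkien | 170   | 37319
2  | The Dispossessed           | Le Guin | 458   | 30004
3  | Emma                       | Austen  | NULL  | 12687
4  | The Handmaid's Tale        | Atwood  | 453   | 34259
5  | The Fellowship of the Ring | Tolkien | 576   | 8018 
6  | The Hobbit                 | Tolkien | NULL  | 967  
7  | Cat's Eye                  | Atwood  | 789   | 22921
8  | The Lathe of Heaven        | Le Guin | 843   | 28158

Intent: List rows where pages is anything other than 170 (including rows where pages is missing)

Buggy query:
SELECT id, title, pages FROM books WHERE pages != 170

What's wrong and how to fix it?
Bug: 'pages != 170' is unknown when pages is NULL, so NULL rows are silently excluded

Fix: Handle NULL separately with IS NULL alongside the inequality

Corrected query:
SELECT id, title, pages FROM books WHERE pages != 170 OR pages IS NULL

Result:
id | title                      | pages
---+----------------------------+------
2  | The Dispossessed           | 458  
3  | Emma                       | NULL 
4  | The Handmaid's Tale        | 453  
5  | The Fellowship of the Ring | 576  
6  | The Hobbit                 | NULL 
7  | Cat's Eye                  | 789  
8  | The Lathe of Heaven        | 843  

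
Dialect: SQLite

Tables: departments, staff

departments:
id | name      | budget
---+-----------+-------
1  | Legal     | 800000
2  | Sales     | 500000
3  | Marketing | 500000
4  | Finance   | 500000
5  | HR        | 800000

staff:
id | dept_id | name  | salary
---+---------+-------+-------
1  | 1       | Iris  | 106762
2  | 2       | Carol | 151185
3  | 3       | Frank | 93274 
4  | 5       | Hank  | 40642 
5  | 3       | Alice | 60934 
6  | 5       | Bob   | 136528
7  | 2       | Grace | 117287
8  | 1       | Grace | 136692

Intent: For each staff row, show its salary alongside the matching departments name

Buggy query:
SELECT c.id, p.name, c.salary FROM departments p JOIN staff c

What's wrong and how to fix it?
Bug: Missing join condition: each staff row is matched to all departments rows instead of just its own

Fix: Add ON c.dept_id = p.id to the JOIN

Corrected query:
SELECT c.id, p.name, c.salary FROM departments p JOIN staff c ON c.dept_id = p.id

Result:
id | name      | salary
---+-----------+-------
1  | Legal     | 106762
2  | Sales     | 151185
3  | Marketing | 93274 
4  | HR        | 40642 
5  | Marketing | 60934 
6  | HR        | 136528
7  | Sales     | 117287
8  | Legal     | 136692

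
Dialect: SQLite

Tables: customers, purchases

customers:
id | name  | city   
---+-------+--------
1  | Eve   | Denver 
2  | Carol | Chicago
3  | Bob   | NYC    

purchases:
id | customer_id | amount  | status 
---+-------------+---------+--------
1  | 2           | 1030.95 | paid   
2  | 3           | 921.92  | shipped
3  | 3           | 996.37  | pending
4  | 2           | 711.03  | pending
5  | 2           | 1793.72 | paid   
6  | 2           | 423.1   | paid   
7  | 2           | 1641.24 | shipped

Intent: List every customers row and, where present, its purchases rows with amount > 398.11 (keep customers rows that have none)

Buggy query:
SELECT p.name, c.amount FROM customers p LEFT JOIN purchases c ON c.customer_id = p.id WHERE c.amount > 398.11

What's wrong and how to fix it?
Bug: Filtering c.amount in WHERE discards the NULL rows produced by LEFT JOIN, turning it into an inner join

Fix: Move the right-table condition into the ON clause so unmatched parents are kept

Corrected query:
SELECT p.name, c.amount FROM customers p LEFT JOIN purchases c ON c.customer_id = p.id AND c.amount > 398.11

Result:
name  | amount 
------+--------
Eve   | NULL   
Carol | 423.1  
Carol | 711.03 
Carol | 1030.95
Carol | 1641.24
Carol | 1793.72
Bob   | 921.92 
Bob   | 996.37 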